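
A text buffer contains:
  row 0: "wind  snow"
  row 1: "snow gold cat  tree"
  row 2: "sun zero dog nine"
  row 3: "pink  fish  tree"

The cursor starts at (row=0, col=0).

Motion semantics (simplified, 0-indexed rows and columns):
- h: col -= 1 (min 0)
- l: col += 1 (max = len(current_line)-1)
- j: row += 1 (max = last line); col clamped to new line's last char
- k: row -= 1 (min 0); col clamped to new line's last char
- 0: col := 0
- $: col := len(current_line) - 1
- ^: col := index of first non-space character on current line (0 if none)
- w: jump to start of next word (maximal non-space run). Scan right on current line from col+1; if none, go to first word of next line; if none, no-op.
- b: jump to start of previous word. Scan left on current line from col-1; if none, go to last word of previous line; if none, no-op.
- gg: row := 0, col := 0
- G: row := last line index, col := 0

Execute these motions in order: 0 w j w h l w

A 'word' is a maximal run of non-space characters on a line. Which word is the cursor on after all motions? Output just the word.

Answer: tree

Derivation:
After 1 (0): row=0 col=0 char='w'
After 2 (w): row=0 col=6 char='s'
After 3 (j): row=1 col=6 char='o'
After 4 (w): row=1 col=10 char='c'
After 5 (h): row=1 col=9 char='_'
After 6 (l): row=1 col=10 char='c'
After 7 (w): row=1 col=15 char='t'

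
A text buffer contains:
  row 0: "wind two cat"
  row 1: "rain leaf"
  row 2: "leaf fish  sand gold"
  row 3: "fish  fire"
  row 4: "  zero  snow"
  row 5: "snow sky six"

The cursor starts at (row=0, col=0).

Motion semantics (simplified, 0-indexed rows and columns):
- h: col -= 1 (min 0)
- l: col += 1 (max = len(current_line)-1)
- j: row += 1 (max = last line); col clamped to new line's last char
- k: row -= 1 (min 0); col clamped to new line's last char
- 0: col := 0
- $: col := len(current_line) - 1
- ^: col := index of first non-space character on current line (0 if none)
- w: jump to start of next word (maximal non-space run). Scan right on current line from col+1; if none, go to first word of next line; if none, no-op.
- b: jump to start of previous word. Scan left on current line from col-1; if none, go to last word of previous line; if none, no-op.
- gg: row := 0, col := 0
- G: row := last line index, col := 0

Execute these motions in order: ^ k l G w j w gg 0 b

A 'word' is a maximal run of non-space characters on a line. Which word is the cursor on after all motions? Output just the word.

Answer: wind

Derivation:
After 1 (^): row=0 col=0 char='w'
After 2 (k): row=0 col=0 char='w'
After 3 (l): row=0 col=1 char='i'
After 4 (G): row=5 col=0 char='s'
After 5 (w): row=5 col=5 char='s'
After 6 (j): row=5 col=5 char='s'
After 7 (w): row=5 col=9 char='s'
After 8 (gg): row=0 col=0 char='w'
After 9 (0): row=0 col=0 char='w'
After 10 (b): row=0 col=0 char='w'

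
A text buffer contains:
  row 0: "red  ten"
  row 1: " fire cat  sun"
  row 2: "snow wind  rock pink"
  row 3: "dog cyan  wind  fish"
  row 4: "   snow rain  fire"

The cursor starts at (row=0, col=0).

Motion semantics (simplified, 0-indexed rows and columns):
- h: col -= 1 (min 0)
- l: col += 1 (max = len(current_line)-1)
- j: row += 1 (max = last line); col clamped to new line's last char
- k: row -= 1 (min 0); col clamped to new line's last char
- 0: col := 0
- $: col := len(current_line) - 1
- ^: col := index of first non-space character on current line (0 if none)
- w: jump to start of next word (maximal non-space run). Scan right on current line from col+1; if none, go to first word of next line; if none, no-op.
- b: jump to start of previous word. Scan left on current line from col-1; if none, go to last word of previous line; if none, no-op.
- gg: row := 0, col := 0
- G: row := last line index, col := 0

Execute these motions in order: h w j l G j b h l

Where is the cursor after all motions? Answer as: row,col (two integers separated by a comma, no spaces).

After 1 (h): row=0 col=0 char='r'
After 2 (w): row=0 col=5 char='t'
After 3 (j): row=1 col=5 char='_'
After 4 (l): row=1 col=6 char='c'
After 5 (G): row=4 col=0 char='_'
After 6 (j): row=4 col=0 char='_'
After 7 (b): row=3 col=16 char='f'
After 8 (h): row=3 col=15 char='_'
After 9 (l): row=3 col=16 char='f'

Answer: 3,16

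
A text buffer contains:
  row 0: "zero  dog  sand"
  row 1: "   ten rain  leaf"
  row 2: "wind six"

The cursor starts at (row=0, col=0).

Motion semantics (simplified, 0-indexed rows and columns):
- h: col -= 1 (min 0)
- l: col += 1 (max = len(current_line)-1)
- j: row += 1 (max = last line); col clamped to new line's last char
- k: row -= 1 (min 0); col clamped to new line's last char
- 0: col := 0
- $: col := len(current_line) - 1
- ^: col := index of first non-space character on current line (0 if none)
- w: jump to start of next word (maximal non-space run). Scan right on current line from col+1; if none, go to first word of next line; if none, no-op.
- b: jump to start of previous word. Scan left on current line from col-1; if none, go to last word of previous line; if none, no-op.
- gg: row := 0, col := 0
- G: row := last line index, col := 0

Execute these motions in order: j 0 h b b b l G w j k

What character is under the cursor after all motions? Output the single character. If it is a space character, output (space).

Answer: n

Derivation:
After 1 (j): row=1 col=0 char='_'
After 2 (0): row=1 col=0 char='_'
After 3 (h): row=1 col=0 char='_'
After 4 (b): row=0 col=11 char='s'
After 5 (b): row=0 col=6 char='d'
After 6 (b): row=0 col=0 char='z'
After 7 (l): row=0 col=1 char='e'
After 8 (G): row=2 col=0 char='w'
After 9 (w): row=2 col=5 char='s'
After 10 (j): row=2 col=5 char='s'
After 11 (k): row=1 col=5 char='n'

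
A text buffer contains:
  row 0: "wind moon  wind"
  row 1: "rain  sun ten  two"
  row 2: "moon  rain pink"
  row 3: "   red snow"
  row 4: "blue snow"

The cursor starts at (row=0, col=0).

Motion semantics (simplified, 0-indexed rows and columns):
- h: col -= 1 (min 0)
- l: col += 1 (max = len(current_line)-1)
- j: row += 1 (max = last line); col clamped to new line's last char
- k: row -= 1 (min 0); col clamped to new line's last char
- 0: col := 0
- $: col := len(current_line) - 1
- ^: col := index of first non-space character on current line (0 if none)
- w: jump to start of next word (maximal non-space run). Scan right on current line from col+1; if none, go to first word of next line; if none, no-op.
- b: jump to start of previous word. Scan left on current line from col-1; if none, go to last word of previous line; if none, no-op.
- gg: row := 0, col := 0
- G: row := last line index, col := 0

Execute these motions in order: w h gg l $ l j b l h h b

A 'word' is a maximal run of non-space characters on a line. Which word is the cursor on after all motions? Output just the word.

After 1 (w): row=0 col=5 char='m'
After 2 (h): row=0 col=4 char='_'
After 3 (gg): row=0 col=0 char='w'
After 4 (l): row=0 col=1 char='i'
After 5 ($): row=0 col=14 char='d'
After 6 (l): row=0 col=14 char='d'
After 7 (j): row=1 col=14 char='_'
After 8 (b): row=1 col=10 char='t'
After 9 (l): row=1 col=11 char='e'
After 10 (h): row=1 col=10 char='t'
After 11 (h): row=1 col=9 char='_'
After 12 (b): row=1 col=6 char='s'

Answer: sun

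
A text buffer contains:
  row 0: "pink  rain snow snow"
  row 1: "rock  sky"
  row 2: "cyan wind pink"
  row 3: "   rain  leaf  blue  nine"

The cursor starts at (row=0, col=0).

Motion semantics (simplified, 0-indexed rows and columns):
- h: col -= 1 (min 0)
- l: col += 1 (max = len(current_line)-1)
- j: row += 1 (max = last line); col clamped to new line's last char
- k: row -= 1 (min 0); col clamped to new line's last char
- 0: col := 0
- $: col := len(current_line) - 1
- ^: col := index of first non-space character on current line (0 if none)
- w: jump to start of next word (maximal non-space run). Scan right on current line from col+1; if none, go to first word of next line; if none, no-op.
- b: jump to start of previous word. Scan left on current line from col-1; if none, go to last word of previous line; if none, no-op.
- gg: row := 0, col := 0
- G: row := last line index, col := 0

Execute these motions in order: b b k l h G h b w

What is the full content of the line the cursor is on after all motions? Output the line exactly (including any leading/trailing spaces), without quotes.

After 1 (b): row=0 col=0 char='p'
After 2 (b): row=0 col=0 char='p'
After 3 (k): row=0 col=0 char='p'
After 4 (l): row=0 col=1 char='i'
After 5 (h): row=0 col=0 char='p'
After 6 (G): row=3 col=0 char='_'
After 7 (h): row=3 col=0 char='_'
After 8 (b): row=2 col=10 char='p'
After 9 (w): row=3 col=3 char='r'

Answer:    rain  leaf  blue  nine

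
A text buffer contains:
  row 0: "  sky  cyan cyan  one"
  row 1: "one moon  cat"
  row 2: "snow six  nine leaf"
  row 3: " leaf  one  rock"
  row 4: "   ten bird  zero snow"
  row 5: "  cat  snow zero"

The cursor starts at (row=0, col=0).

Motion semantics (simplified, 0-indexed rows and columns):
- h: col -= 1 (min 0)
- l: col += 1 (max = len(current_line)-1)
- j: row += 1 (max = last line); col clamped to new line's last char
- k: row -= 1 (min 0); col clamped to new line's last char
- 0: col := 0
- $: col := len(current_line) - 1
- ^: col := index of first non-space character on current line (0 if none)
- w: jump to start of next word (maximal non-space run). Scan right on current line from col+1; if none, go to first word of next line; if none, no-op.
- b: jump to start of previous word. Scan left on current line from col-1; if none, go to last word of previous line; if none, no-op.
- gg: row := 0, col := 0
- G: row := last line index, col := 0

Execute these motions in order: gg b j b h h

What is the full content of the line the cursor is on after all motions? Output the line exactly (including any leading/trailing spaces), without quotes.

Answer:   sky  cyan cyan  one

Derivation:
After 1 (gg): row=0 col=0 char='_'
After 2 (b): row=0 col=0 char='_'
After 3 (j): row=1 col=0 char='o'
After 4 (b): row=0 col=18 char='o'
After 5 (h): row=0 col=17 char='_'
After 6 (h): row=0 col=16 char='_'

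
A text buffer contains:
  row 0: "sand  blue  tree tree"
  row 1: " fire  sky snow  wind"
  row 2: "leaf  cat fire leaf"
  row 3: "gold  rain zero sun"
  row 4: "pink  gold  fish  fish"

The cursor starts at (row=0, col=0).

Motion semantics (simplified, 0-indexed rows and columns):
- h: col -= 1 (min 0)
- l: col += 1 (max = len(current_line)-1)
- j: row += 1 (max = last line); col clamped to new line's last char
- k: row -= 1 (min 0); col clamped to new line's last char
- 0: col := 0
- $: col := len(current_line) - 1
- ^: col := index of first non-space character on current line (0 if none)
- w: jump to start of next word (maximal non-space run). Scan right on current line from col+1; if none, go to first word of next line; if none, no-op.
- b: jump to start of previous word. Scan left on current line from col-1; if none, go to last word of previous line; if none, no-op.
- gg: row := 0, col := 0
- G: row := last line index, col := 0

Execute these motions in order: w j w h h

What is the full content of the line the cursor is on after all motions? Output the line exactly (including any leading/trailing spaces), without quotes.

After 1 (w): row=0 col=6 char='b'
After 2 (j): row=1 col=6 char='_'
After 3 (w): row=1 col=7 char='s'
After 4 (h): row=1 col=6 char='_'
After 5 (h): row=1 col=5 char='_'

Answer:  fire  sky snow  wind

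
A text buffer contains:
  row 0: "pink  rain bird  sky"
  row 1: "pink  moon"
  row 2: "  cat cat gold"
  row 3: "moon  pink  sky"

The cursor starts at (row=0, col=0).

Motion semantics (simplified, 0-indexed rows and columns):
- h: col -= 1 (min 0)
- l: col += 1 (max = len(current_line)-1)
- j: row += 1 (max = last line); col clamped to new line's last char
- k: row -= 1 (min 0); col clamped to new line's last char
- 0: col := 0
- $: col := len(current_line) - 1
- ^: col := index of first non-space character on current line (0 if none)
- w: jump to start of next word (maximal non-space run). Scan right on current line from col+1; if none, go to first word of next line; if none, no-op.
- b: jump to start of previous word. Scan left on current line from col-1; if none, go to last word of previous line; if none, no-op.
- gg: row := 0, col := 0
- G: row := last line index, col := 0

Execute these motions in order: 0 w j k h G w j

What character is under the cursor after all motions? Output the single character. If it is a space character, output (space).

After 1 (0): row=0 col=0 char='p'
After 2 (w): row=0 col=6 char='r'
After 3 (j): row=1 col=6 char='m'
After 4 (k): row=0 col=6 char='r'
After 5 (h): row=0 col=5 char='_'
After 6 (G): row=3 col=0 char='m'
After 7 (w): row=3 col=6 char='p'
After 8 (j): row=3 col=6 char='p'

Answer: p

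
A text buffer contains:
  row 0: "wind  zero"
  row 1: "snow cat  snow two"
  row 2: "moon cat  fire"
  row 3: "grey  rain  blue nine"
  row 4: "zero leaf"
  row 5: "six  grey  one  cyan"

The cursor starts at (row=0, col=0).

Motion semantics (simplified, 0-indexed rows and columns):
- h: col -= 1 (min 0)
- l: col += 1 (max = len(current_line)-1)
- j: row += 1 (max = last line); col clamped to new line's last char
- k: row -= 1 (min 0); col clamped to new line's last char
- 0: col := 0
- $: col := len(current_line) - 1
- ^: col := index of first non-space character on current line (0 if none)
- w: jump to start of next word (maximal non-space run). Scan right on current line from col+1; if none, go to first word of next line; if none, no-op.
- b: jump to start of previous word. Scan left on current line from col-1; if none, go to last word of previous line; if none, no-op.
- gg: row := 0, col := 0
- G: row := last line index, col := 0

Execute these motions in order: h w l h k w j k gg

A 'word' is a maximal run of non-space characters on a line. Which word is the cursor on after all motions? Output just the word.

Answer: wind

Derivation:
After 1 (h): row=0 col=0 char='w'
After 2 (w): row=0 col=6 char='z'
After 3 (l): row=0 col=7 char='e'
After 4 (h): row=0 col=6 char='z'
After 5 (k): row=0 col=6 char='z'
After 6 (w): row=1 col=0 char='s'
After 7 (j): row=2 col=0 char='m'
After 8 (k): row=1 col=0 char='s'
After 9 (gg): row=0 col=0 char='w'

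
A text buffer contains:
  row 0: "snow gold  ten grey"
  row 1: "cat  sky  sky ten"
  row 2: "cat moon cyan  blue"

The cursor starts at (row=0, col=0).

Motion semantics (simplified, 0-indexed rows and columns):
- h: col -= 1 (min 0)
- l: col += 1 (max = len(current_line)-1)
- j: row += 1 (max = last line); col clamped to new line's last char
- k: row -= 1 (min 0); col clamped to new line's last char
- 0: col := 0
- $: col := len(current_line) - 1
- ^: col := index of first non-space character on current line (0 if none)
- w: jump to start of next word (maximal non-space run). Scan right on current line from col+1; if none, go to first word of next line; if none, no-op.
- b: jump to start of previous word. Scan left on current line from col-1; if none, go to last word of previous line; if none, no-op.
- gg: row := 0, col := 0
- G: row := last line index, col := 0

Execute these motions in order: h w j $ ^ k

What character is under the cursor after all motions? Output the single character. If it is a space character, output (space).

Answer: s

Derivation:
After 1 (h): row=0 col=0 char='s'
After 2 (w): row=0 col=5 char='g'
After 3 (j): row=1 col=5 char='s'
After 4 ($): row=1 col=16 char='n'
After 5 (^): row=1 col=0 char='c'
After 6 (k): row=0 col=0 char='s'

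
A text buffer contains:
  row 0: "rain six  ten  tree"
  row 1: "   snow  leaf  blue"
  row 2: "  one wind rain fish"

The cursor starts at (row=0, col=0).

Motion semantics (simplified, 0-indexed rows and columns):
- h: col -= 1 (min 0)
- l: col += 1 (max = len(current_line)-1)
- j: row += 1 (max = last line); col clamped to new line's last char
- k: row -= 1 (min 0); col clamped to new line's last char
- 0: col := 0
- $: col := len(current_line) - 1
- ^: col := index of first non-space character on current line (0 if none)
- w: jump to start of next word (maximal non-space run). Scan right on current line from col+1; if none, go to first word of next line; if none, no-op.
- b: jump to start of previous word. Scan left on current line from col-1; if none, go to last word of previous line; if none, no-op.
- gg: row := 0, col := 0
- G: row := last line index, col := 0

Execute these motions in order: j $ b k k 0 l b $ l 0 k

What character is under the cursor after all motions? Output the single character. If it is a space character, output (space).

After 1 (j): row=1 col=0 char='_'
After 2 ($): row=1 col=18 char='e'
After 3 (b): row=1 col=15 char='b'
After 4 (k): row=0 col=15 char='t'
After 5 (k): row=0 col=15 char='t'
After 6 (0): row=0 col=0 char='r'
After 7 (l): row=0 col=1 char='a'
After 8 (b): row=0 col=0 char='r'
After 9 ($): row=0 col=18 char='e'
After 10 (l): row=0 col=18 char='e'
After 11 (0): row=0 col=0 char='r'
After 12 (k): row=0 col=0 char='r'

Answer: r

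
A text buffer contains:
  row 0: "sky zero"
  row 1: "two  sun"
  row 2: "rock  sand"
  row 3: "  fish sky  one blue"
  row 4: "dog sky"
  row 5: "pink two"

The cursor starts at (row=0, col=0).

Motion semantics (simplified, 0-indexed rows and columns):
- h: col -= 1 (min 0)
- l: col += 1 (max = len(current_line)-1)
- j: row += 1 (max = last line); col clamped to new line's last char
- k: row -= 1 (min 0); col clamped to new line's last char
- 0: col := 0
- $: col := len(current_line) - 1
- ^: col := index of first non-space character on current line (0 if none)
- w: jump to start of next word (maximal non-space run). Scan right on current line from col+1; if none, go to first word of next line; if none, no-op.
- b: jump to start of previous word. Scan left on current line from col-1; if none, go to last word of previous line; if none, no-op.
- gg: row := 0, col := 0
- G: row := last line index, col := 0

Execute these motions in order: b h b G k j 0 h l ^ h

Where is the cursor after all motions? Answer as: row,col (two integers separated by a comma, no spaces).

After 1 (b): row=0 col=0 char='s'
After 2 (h): row=0 col=0 char='s'
After 3 (b): row=0 col=0 char='s'
After 4 (G): row=5 col=0 char='p'
After 5 (k): row=4 col=0 char='d'
After 6 (j): row=5 col=0 char='p'
After 7 (0): row=5 col=0 char='p'
After 8 (h): row=5 col=0 char='p'
After 9 (l): row=5 col=1 char='i'
After 10 (^): row=5 col=0 char='p'
After 11 (h): row=5 col=0 char='p'

Answer: 5,0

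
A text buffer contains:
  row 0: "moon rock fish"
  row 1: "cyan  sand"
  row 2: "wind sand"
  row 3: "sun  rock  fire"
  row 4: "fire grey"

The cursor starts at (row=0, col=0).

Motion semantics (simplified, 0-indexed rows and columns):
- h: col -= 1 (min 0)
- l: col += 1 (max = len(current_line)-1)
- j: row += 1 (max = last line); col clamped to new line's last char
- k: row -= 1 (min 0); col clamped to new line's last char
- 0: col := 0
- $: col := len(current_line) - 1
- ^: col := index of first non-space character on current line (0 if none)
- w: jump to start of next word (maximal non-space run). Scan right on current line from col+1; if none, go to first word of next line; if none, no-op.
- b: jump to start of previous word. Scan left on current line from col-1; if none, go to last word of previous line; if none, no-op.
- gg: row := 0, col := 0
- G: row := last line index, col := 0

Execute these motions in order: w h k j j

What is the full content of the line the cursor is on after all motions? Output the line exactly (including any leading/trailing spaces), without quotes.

After 1 (w): row=0 col=5 char='r'
After 2 (h): row=0 col=4 char='_'
After 3 (k): row=0 col=4 char='_'
After 4 (j): row=1 col=4 char='_'
After 5 (j): row=2 col=4 char='_'

Answer: wind sand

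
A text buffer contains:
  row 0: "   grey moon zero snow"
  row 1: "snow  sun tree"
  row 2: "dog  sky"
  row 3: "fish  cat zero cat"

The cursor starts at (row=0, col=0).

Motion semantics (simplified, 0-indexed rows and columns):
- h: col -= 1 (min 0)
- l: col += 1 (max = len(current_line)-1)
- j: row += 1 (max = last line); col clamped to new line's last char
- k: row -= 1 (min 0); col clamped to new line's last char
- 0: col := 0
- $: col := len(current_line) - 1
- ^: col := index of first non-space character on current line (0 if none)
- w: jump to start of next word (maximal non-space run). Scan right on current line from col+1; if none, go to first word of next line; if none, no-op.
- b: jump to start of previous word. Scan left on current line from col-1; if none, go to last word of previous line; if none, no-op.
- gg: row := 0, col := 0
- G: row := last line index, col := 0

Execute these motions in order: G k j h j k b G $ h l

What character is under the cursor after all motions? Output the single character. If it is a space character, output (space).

After 1 (G): row=3 col=0 char='f'
After 2 (k): row=2 col=0 char='d'
After 3 (j): row=3 col=0 char='f'
After 4 (h): row=3 col=0 char='f'
After 5 (j): row=3 col=0 char='f'
After 6 (k): row=2 col=0 char='d'
After 7 (b): row=1 col=10 char='t'
After 8 (G): row=3 col=0 char='f'
After 9 ($): row=3 col=17 char='t'
After 10 (h): row=3 col=16 char='a'
After 11 (l): row=3 col=17 char='t'

Answer: t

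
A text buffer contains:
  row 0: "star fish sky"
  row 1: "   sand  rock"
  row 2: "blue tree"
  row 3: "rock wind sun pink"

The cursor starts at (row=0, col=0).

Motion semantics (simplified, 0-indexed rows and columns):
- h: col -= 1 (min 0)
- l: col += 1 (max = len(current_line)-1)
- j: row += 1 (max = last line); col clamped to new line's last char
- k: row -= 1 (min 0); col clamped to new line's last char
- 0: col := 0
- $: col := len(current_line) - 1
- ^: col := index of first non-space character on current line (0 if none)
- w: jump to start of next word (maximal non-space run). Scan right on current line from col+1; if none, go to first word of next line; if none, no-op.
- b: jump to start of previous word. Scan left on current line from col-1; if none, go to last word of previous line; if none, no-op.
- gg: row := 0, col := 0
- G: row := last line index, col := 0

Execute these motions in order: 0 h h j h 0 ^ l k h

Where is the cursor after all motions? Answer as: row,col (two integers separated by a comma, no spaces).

After 1 (0): row=0 col=0 char='s'
After 2 (h): row=0 col=0 char='s'
After 3 (h): row=0 col=0 char='s'
After 4 (j): row=1 col=0 char='_'
After 5 (h): row=1 col=0 char='_'
After 6 (0): row=1 col=0 char='_'
After 7 (^): row=1 col=3 char='s'
After 8 (l): row=1 col=4 char='a'
After 9 (k): row=0 col=4 char='_'
After 10 (h): row=0 col=3 char='r'

Answer: 0,3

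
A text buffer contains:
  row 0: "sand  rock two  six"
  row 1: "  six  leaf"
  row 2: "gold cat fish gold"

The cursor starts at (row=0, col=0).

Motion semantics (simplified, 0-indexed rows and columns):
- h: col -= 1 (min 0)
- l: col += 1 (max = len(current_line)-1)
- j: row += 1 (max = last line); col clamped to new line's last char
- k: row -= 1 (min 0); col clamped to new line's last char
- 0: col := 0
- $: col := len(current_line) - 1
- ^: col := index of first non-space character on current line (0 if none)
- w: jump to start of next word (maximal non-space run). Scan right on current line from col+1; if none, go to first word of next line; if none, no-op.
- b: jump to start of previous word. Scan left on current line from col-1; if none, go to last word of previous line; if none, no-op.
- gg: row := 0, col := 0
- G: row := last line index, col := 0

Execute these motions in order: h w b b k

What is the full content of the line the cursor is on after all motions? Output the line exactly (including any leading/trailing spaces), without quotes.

After 1 (h): row=0 col=0 char='s'
After 2 (w): row=0 col=6 char='r'
After 3 (b): row=0 col=0 char='s'
After 4 (b): row=0 col=0 char='s'
After 5 (k): row=0 col=0 char='s'

Answer: sand  rock two  six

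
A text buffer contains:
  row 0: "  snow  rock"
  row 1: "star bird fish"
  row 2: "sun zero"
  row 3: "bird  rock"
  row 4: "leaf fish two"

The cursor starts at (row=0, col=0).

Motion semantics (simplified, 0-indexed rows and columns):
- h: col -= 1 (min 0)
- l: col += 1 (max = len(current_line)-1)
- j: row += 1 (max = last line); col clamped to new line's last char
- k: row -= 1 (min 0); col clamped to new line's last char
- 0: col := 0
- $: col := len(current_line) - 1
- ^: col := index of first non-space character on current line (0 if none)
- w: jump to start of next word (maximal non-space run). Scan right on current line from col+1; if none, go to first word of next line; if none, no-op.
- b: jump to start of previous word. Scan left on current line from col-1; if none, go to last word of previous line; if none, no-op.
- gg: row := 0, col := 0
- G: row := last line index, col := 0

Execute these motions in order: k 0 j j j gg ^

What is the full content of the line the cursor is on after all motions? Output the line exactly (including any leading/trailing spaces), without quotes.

Answer:   snow  rock

Derivation:
After 1 (k): row=0 col=0 char='_'
After 2 (0): row=0 col=0 char='_'
After 3 (j): row=1 col=0 char='s'
After 4 (j): row=2 col=0 char='s'
After 5 (j): row=3 col=0 char='b'
After 6 (gg): row=0 col=0 char='_'
After 7 (^): row=0 col=2 char='s'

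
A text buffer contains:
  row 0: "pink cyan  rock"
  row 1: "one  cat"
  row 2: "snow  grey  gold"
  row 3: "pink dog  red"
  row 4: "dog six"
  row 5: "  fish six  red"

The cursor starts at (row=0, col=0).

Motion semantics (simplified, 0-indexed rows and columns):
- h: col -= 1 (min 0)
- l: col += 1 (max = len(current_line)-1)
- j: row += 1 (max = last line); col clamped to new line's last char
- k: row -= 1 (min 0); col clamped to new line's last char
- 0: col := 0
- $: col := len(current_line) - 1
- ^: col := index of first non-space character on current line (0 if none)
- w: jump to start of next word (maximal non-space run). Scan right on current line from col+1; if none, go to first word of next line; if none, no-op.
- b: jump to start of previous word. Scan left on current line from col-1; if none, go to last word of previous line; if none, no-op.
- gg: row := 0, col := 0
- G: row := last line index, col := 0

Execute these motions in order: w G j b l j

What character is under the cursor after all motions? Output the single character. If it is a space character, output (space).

After 1 (w): row=0 col=5 char='c'
After 2 (G): row=5 col=0 char='_'
After 3 (j): row=5 col=0 char='_'
After 4 (b): row=4 col=4 char='s'
After 5 (l): row=4 col=5 char='i'
After 6 (j): row=5 col=5 char='h'

Answer: h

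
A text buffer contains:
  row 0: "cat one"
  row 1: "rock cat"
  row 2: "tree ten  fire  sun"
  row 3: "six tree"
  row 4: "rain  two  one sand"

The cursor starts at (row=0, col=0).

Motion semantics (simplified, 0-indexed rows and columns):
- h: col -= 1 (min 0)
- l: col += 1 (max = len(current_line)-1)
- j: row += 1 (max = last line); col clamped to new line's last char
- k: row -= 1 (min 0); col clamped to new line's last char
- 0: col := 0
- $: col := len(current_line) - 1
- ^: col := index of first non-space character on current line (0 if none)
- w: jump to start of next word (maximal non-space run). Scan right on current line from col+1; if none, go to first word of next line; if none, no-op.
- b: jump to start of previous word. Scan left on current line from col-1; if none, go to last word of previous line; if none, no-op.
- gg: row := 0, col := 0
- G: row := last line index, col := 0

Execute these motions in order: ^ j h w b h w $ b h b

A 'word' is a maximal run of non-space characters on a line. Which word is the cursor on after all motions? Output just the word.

After 1 (^): row=0 col=0 char='c'
After 2 (j): row=1 col=0 char='r'
After 3 (h): row=1 col=0 char='r'
After 4 (w): row=1 col=5 char='c'
After 5 (b): row=1 col=0 char='r'
After 6 (h): row=1 col=0 char='r'
After 7 (w): row=1 col=5 char='c'
After 8 ($): row=1 col=7 char='t'
After 9 (b): row=1 col=5 char='c'
After 10 (h): row=1 col=4 char='_'
After 11 (b): row=1 col=0 char='r'

Answer: rock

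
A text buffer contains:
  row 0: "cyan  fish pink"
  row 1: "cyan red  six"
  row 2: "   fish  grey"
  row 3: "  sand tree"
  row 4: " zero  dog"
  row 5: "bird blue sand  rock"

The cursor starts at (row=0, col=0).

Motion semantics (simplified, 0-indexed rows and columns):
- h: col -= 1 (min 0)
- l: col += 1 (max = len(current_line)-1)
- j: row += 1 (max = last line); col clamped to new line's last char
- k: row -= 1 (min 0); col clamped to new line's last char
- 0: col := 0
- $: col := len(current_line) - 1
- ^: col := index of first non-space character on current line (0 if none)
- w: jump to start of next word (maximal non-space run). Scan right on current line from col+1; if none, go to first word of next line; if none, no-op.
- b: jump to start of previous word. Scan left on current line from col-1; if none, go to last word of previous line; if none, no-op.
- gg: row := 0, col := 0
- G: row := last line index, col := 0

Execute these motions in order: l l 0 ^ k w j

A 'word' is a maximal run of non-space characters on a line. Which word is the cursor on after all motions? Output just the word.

Answer: red

Derivation:
After 1 (l): row=0 col=1 char='y'
After 2 (l): row=0 col=2 char='a'
After 3 (0): row=0 col=0 char='c'
After 4 (^): row=0 col=0 char='c'
After 5 (k): row=0 col=0 char='c'
After 6 (w): row=0 col=6 char='f'
After 7 (j): row=1 col=6 char='e'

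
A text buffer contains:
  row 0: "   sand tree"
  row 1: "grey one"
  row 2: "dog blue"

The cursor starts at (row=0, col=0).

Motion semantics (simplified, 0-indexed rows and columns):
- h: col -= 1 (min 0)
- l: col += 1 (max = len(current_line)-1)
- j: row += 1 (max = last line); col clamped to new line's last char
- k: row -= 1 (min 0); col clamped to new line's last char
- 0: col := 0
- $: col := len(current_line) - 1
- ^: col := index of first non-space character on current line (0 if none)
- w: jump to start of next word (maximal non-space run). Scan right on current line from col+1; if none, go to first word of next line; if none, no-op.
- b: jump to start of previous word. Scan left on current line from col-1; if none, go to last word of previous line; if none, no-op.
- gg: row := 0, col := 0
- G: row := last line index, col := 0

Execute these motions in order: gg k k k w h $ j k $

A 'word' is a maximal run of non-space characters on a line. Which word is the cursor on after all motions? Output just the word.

Answer: tree

Derivation:
After 1 (gg): row=0 col=0 char='_'
After 2 (k): row=0 col=0 char='_'
After 3 (k): row=0 col=0 char='_'
After 4 (k): row=0 col=0 char='_'
After 5 (w): row=0 col=3 char='s'
After 6 (h): row=0 col=2 char='_'
After 7 ($): row=0 col=11 char='e'
After 8 (j): row=1 col=7 char='e'
After 9 (k): row=0 col=7 char='_'
After 10 ($): row=0 col=11 char='e'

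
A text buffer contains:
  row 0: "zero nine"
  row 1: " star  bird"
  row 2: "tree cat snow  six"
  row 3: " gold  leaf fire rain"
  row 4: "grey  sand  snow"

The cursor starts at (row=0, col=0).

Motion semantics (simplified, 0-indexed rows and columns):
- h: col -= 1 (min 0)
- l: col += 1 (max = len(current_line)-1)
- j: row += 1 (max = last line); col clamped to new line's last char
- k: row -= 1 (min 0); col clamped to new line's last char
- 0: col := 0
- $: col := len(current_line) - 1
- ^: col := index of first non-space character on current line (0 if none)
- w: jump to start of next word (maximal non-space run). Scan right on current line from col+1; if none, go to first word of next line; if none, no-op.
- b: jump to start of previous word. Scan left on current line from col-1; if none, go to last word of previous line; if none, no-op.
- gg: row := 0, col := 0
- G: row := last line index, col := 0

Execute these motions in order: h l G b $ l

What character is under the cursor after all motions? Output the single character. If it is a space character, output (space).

After 1 (h): row=0 col=0 char='z'
After 2 (l): row=0 col=1 char='e'
After 3 (G): row=4 col=0 char='g'
After 4 (b): row=3 col=17 char='r'
After 5 ($): row=3 col=20 char='n'
After 6 (l): row=3 col=20 char='n'

Answer: n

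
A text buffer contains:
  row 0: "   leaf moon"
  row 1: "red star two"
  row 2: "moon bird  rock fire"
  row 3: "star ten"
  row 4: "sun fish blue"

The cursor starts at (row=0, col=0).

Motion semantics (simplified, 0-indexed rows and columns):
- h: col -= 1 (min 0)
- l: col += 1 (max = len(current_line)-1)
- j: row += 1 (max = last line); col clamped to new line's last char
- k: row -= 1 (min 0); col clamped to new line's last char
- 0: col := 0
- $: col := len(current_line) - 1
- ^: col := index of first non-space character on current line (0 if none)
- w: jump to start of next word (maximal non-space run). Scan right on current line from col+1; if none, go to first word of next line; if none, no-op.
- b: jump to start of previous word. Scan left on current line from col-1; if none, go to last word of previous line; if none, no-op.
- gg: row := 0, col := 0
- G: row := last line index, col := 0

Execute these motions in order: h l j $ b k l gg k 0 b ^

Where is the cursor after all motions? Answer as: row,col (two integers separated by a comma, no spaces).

After 1 (h): row=0 col=0 char='_'
After 2 (l): row=0 col=1 char='_'
After 3 (j): row=1 col=1 char='e'
After 4 ($): row=1 col=11 char='o'
After 5 (b): row=1 col=9 char='t'
After 6 (k): row=0 col=9 char='o'
After 7 (l): row=0 col=10 char='o'
After 8 (gg): row=0 col=0 char='_'
After 9 (k): row=0 col=0 char='_'
After 10 (0): row=0 col=0 char='_'
After 11 (b): row=0 col=0 char='_'
After 12 (^): row=0 col=3 char='l'

Answer: 0,3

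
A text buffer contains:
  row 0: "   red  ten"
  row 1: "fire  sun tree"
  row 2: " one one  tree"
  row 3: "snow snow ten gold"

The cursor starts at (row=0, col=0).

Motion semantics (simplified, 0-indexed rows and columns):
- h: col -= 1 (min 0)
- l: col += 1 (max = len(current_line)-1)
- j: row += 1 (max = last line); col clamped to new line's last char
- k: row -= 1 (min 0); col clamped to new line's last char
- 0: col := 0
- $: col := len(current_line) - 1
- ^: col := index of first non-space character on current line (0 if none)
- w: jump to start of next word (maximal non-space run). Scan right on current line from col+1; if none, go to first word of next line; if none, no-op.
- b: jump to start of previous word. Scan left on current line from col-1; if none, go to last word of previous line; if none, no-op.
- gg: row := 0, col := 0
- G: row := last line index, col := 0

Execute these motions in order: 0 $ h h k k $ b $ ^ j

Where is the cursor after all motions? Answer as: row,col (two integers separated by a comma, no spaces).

Answer: 1,3

Derivation:
After 1 (0): row=0 col=0 char='_'
After 2 ($): row=0 col=10 char='n'
After 3 (h): row=0 col=9 char='e'
After 4 (h): row=0 col=8 char='t'
After 5 (k): row=0 col=8 char='t'
After 6 (k): row=0 col=8 char='t'
After 7 ($): row=0 col=10 char='n'
After 8 (b): row=0 col=8 char='t'
After 9 ($): row=0 col=10 char='n'
After 10 (^): row=0 col=3 char='r'
After 11 (j): row=1 col=3 char='e'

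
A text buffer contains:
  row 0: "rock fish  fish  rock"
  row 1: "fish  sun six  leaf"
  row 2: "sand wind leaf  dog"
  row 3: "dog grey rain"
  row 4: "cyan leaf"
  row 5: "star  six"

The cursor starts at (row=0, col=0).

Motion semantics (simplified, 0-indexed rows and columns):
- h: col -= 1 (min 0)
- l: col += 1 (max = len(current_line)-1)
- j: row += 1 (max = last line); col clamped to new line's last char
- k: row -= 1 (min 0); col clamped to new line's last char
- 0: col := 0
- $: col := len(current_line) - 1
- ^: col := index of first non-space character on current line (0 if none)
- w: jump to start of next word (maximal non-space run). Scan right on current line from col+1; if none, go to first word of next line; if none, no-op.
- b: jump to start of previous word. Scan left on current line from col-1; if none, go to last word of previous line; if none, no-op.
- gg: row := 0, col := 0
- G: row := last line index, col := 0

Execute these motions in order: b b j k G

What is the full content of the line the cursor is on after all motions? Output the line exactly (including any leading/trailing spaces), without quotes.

Answer: star  six

Derivation:
After 1 (b): row=0 col=0 char='r'
After 2 (b): row=0 col=0 char='r'
After 3 (j): row=1 col=0 char='f'
After 4 (k): row=0 col=0 char='r'
After 5 (G): row=5 col=0 char='s'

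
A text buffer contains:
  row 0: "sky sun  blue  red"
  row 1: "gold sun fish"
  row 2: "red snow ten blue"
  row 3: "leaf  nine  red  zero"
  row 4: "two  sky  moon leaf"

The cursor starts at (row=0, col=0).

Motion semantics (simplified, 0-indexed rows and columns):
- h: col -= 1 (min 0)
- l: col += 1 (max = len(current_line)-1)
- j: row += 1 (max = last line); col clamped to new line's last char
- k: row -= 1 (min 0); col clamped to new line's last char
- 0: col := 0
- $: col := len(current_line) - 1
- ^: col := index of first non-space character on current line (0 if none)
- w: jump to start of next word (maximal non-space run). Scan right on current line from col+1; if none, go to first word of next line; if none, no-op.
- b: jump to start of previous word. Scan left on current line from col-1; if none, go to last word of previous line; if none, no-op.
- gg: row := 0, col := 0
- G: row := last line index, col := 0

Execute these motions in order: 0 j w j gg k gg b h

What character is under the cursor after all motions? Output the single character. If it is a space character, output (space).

After 1 (0): row=0 col=0 char='s'
After 2 (j): row=1 col=0 char='g'
After 3 (w): row=1 col=5 char='s'
After 4 (j): row=2 col=5 char='n'
After 5 (gg): row=0 col=0 char='s'
After 6 (k): row=0 col=0 char='s'
After 7 (gg): row=0 col=0 char='s'
After 8 (b): row=0 col=0 char='s'
After 9 (h): row=0 col=0 char='s'

Answer: s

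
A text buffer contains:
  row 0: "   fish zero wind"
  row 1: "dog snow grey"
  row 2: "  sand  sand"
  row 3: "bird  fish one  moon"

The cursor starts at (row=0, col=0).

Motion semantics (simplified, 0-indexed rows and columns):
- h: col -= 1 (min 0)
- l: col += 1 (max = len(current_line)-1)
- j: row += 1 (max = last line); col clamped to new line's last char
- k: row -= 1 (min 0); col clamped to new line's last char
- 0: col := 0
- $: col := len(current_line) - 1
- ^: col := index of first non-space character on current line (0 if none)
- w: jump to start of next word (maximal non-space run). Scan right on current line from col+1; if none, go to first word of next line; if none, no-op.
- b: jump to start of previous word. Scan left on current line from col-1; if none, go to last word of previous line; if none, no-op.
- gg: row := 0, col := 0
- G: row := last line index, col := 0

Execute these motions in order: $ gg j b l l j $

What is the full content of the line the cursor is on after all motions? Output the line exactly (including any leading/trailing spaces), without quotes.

Answer: dog snow grey

Derivation:
After 1 ($): row=0 col=16 char='d'
After 2 (gg): row=0 col=0 char='_'
After 3 (j): row=1 col=0 char='d'
After 4 (b): row=0 col=13 char='w'
After 5 (l): row=0 col=14 char='i'
After 6 (l): row=0 col=15 char='n'
After 7 (j): row=1 col=12 char='y'
After 8 ($): row=1 col=12 char='y'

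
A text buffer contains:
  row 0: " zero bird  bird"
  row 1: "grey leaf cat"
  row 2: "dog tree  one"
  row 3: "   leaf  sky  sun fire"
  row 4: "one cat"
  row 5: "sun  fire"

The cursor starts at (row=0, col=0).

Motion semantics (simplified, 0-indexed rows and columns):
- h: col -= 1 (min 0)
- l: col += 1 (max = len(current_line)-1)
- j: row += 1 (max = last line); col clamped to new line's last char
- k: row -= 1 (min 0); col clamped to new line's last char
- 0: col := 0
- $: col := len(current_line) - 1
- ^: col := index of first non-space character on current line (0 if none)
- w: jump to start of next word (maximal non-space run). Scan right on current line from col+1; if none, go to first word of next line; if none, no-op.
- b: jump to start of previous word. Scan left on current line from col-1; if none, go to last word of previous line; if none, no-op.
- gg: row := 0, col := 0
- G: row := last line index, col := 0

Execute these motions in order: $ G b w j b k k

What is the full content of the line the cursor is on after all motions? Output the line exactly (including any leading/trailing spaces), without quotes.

After 1 ($): row=0 col=15 char='d'
After 2 (G): row=5 col=0 char='s'
After 3 (b): row=4 col=4 char='c'
After 4 (w): row=5 col=0 char='s'
After 5 (j): row=5 col=0 char='s'
After 6 (b): row=4 col=4 char='c'
After 7 (k): row=3 col=4 char='e'
After 8 (k): row=2 col=4 char='t'

Answer: dog tree  one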